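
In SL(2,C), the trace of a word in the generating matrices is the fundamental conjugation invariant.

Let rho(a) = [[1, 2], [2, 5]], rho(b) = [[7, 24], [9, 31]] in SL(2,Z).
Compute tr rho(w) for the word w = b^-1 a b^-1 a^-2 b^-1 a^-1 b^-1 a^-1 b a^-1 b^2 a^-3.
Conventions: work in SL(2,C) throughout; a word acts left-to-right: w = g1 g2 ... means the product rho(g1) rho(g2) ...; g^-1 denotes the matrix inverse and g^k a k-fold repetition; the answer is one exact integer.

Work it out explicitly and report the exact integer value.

8945808

rho(b^-1) = [[31, -24], [-9, 7]]
... * rho(a) = [[1, 2], [2, 5]]  ->  [[-17, -58], [5, 17]]
... * rho(b^-1) = [[31, -24], [-9, 7]]  ->  [[-5, 2], [2, -1]]
... * rho(a^-1) = [[5, -2], [-2, 1]]  ->  [[-29, 12], [12, -5]]
... * rho(a^-1) = [[5, -2], [-2, 1]]  ->  [[-169, 70], [70, -29]]
... * rho(b^-1) = [[31, -24], [-9, 7]]  ->  [[-5869, 4546], [2431, -1883]]
... * rho(a^-1) = [[5, -2], [-2, 1]]  ->  [[-38437, 16284], [15921, -6745]]
... * rho(b^-1) = [[31, -24], [-9, 7]]  ->  [[-1338103, 1036476], [554256, -429319]]
... * rho(a^-1) = [[5, -2], [-2, 1]]  ->  [[-8763467, 3712682], [3629918, -1537831]]
... * rho(b) = [[7, 24], [9, 31]]  ->  [[-27930131, -95230066], [11568947, 39445271]]
... * rho(a^-1) = [[5, -2], [-2, 1]]  ->  [[50809477, -39369804], [-21045807, 16307377]]
... * rho(b) = [[7, 24], [9, 31]]  ->  [[1338103, -1036476], [-554256, 429319]]
... * rho(b) = [[7, 24], [9, 31]]  ->  [[38437, -16284], [-15921, 6745]]
... * rho(a^-1) = [[5, -2], [-2, 1]]  ->  [[224753, -93158], [-93095, 38587]]
... * rho(a^-1) = [[5, -2], [-2, 1]]  ->  [[1310081, -542664], [-542649, 224777]]
... * rho(a^-1) = [[5, -2], [-2, 1]]  ->  [[7635733, -3162826], [-3162799, 1310075]]
tr = 7635733 + 1310075 = 8945808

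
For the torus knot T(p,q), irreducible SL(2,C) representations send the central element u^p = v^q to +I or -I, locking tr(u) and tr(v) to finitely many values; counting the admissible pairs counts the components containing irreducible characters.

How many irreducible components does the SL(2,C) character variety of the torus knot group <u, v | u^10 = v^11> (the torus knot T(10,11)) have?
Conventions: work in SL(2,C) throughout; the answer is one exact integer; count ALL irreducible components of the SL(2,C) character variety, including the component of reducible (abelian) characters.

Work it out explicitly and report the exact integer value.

Gamma = < u, v | u^10 = v^11 > (torus knot T(10,11)); the central element u^10 = v^11 acts as +I or -I in any irreducible SL(2,C) representation.
This locks tr(u) to 2*cos(pi*alpha/10), alpha in 1..9, and tr(v) to 2*cos(pi*beta/11), beta in 1..10, on each component of irreducible characters.
u^10 = (-1)^alpha I and v^11 = (-1)^beta I must agree, so alpha and beta have equal parity.
count pairs: odd alpha (5 choices) x odd beta (5), plus even alpha (4) x even beta (5): 5*5 + 4*5 = 45.
components with irreducible characters: 45; plus the single component of reducible (abelian) characters: total 46.

46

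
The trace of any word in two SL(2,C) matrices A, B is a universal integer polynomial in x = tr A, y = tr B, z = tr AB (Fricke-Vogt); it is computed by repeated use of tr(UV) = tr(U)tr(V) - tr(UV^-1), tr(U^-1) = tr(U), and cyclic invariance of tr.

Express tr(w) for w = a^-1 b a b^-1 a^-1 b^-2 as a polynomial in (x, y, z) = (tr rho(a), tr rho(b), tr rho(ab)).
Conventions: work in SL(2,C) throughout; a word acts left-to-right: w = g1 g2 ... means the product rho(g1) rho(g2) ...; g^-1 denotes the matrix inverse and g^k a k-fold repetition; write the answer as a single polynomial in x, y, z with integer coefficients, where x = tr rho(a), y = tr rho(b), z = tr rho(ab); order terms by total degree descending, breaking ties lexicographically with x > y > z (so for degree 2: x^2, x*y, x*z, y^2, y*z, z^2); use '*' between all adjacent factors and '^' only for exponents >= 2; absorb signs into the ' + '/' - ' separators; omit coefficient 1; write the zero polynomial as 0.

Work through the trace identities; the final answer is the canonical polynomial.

so tr(a b^-1) = tr(a)*tr(b) - tr(a b) = x*y - z
tr(a b a) = tr(a)*tr(b a) - tr(b) = x*z - y
so tr(a b a b) = tr(b a)*tr(b a) - tr(1) = z^2 - 2
reduce: tr(b^-1 a b a) = tr(a b a)*tr(b) - tr(a b a b) = x*y*z - y^2 - z^2 + 2
tr(b a b^-2 a) = tr(b^-1 a b a)*tr(b) - tr(b^-1 a b a b) = x*y^2*z - y^3 - y*z^2 - x*z + 3*y
so tr(b^-2 a^-1 b a) = tr(b a b^-2)*tr(a) - tr(b a b^-2 a) = -x*y^2*z + x^2*y + y^3 + y*z^2 - 3*y
tr(b^-1 a^-1 b a) = tr(b a b^-1)*tr(a) - tr(b a b^-1 a) = -x*y*z + x^2 + y^2 + z^2 - 2
tr(b^-2 a^-1 b a b^-1) = tr(b^-2 a^-1 b a)*tr(b) - tr(b^-2 a^-1 b a b) = -x*y^3*z + x^2*y^2 + y^4 + y^2*z^2 + x*y*z - x^2 - 4*y^2 - z^2 + 2
reduce: tr(b^2 a) = tr(b)*tr(a b) - tr(a) = y*z - x
reduce: tr(b^2) = tr(b)*tr(b) - tr(1) = y^2 - 2
tr(b a^2 b) = tr(a)*tr(b^2 a) - tr(b^2) = x*y*z - x^2 - y^2 + 2
reduce: tr(b a^2 b a) = tr(a)*tr(b a b a) - tr(b a b) = x*z^2 - y*z - x
reduce: tr(a b a^-1 b a) = tr(b a^2 b)*tr(a) - tr(b a^2 b a) = x^2*y*z - x^3 - x*y^2 - x*z^2 + y*z + 3*x
tr(b a b a b) = tr(b)*tr(a b a b) - tr(a b a) = y*z^2 - x*z - y
reduce: tr(b a b a b a) = tr(b a)*tr(b a b a) - tr(b^-1 a^-1) = z^3 - 3*z
tr(a b a^-1 b a b) = tr(b a b a b)*tr(a) - tr(b a b a b a) = x*y*z^2 - x^2*z - z^3 - x*y + 3*z
tr(a^-1 b a b^-1 a b) = tr(a b a^-1 b a)*tr(b) - tr(a b a^-1 b a b) = x^2*y^2*z - x^3*y - x*y^3 - 2*x*y*z^2 + x^2*z + y^2*z + z^3 + 4*x*y - 3*z
reduce: tr(b^-1 a^-1 b a b^-1 a) = tr(a^-1 b a b^-1 a)*tr(b) - tr(a^-1 b a b^-1 a b) = -x^2*y^2*z + x^3*y + x*y^3 + 2*x*y*z^2 - x^2*z - y^2*z - z^3 - 3*x*y + 3*z
reduce: tr(b^-2 a^-1 b a b^-1 a) = tr(b^-1 a^-1 b a b^-1 a)*tr(b) - tr(b^-1 a^-1 b a b^-1 a b) = -x^2*y^3*z + x^3*y^2 + x*y^4 + 2*x*y^2*z^2 - x^2*y*z - y^3*z - y*z^3 - 3*x*y^2 + 3*y*z - x
reduce: tr(a^-1 b a b^-1 a^-1 b^-2) = tr(b^-2 a^-1 b a b^-1)*tr(a) - tr(b^-2 a^-1 b a b^-1 a) = -x*y^2*z^2 + 2*x^2*y*z + y^3*z + y*z^3 - x^3 - x*y^2 - x*z^2 - 3*y*z + 3*x

-x*y^2*z^2 + 2*x^2*y*z + y^3*z + y*z^3 - x^3 - x*y^2 - x*z^2 - 3*y*z + 3*x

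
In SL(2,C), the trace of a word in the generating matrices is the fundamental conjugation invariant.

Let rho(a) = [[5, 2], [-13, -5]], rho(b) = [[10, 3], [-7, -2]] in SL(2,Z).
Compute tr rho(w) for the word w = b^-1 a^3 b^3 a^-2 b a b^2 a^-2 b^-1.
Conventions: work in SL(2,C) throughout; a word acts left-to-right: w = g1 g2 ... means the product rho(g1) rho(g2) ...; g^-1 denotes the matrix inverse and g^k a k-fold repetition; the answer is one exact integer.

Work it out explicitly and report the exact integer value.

3842

rho(b^-1) = [[-2, -3], [7, 10]]
... * rho(a) = [[5, 2], [-13, -5]]  ->  [[29, 11], [-95, -36]]
... * rho(a) = [[5, 2], [-13, -5]]  ->  [[2, 3], [-7, -10]]
... * rho(a) = [[5, 2], [-13, -5]]  ->  [[-29, -11], [95, 36]]
... * rho(b) = [[10, 3], [-7, -2]]  ->  [[-213, -65], [698, 213]]
... * rho(b) = [[10, 3], [-7, -2]]  ->  [[-1675, -509], [5489, 1668]]
... * rho(b) = [[10, 3], [-7, -2]]  ->  [[-13187, -4007], [43214, 13131]]
... * rho(a^-1) = [[-5, -2], [13, 5]]  ->  [[13844, 6339], [-45367, -20773]]
... * rho(a^-1) = [[-5, -2], [13, 5]]  ->  [[13187, 4007], [-43214, -13131]]
... * rho(b) = [[10, 3], [-7, -2]]  ->  [[103821, 31547], [-340223, -103380]]
... * rho(a) = [[5, 2], [-13, -5]]  ->  [[108994, 49907], [-357175, -163546]]
... * rho(b) = [[10, 3], [-7, -2]]  ->  [[740591, 227168], [-2426928, -744433]]
... * rho(b) = [[10, 3], [-7, -2]]  ->  [[5815734, 1767437], [-19058249, -5791918]]
... * rho(a^-1) = [[-5, -2], [13, 5]]  ->  [[-6101989, -2794283], [19996311, 9156908]]
... * rho(a^-1) = [[-5, -2], [13, 5]]  ->  [[-5815734, -1767437], [19058249, 5791918]]
... * rho(b^-1) = [[-2, -3], [7, 10]]  ->  [[-740591, -227168], [2426928, 744433]]
tr = -740591 + 744433 = 3842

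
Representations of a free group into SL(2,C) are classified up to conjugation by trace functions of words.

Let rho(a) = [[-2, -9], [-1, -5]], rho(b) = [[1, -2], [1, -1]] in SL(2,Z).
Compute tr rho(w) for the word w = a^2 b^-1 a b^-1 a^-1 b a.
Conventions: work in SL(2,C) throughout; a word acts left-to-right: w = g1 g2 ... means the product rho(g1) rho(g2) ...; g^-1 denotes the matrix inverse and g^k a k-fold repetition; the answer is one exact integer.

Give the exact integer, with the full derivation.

rho(a) = [[-2, -9], [-1, -5]]
... * rho(a) = [[-2, -9], [-1, -5]]  ->  [[13, 63], [7, 34]]
... * rho(b^-1) = [[-1, 2], [-1, 1]]  ->  [[-76, 89], [-41, 48]]
... * rho(a) = [[-2, -9], [-1, -5]]  ->  [[63, 239], [34, 129]]
... * rho(b^-1) = [[-1, 2], [-1, 1]]  ->  [[-302, 365], [-163, 197]]
... * rho(a^-1) = [[-5, 9], [1, -2]]  ->  [[1875, -3448], [1012, -1861]]
... * rho(b) = [[1, -2], [1, -1]]  ->  [[-1573, -302], [-849, -163]]
... * rho(a) = [[-2, -9], [-1, -5]]  ->  [[3448, 15667], [1861, 8456]]
tr = 3448 + 8456 = 11904

11904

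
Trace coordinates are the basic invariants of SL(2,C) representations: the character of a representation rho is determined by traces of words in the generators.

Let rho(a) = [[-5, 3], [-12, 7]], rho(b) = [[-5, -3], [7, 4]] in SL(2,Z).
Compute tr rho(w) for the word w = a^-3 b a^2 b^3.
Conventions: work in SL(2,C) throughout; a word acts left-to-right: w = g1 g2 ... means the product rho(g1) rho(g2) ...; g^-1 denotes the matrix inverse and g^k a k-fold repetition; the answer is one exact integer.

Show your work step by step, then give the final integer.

rho(a^-1) = [[7, -3], [12, -5]]
... * rho(a^-1) = [[7, -3], [12, -5]]  ->  [[13, -6], [24, -11]]
... * rho(a^-1) = [[7, -3], [12, -5]]  ->  [[19, -9], [36, -17]]
... * rho(b) = [[-5, -3], [7, 4]]  ->  [[-158, -93], [-299, -176]]
... * rho(a) = [[-5, 3], [-12, 7]]  ->  [[1906, -1125], [3607, -2129]]
... * rho(a) = [[-5, 3], [-12, 7]]  ->  [[3970, -2157], [7513, -4082]]
... * rho(b) = [[-5, -3], [7, 4]]  ->  [[-34949, -20538], [-66139, -38867]]
... * rho(b) = [[-5, -3], [7, 4]]  ->  [[30979, 22695], [58626, 42949]]
... * rho(b) = [[-5, -3], [7, 4]]  ->  [[3970, -2157], [7513, -4082]]
tr = 3970 + -4082 = -112

-112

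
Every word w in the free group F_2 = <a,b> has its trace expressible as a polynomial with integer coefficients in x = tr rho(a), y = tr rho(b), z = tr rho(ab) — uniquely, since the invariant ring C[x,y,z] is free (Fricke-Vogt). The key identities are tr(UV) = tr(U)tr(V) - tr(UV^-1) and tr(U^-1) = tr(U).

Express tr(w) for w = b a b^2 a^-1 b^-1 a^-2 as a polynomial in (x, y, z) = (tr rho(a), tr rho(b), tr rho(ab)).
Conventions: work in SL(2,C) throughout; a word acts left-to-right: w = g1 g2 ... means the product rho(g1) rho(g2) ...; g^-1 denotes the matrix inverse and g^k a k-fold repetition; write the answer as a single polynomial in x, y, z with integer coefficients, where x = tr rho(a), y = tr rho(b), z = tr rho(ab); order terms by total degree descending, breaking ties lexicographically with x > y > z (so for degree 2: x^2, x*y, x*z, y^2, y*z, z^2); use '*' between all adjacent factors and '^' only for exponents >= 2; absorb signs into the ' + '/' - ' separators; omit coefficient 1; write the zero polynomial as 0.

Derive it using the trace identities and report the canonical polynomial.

tr(b a b) = tr(b)*tr(a b) - tr(a)   [square of b] = y*z - x
tr(b a b a) = tr(a b)*tr(a b) - tr(1)   [split at a repeated a] = z^2 - 2
tr(a^-1 b a b) = tr(b a b)*tr(a) - tr(b a b a)   [inverse elimination on a] = x*y*z - x^2 - z^2 + 2
apply: tr(b^2) = tr(b)*tr(b) - tr(1)   [square of b] = y^2 - 2
apply: tr(a b^2 a) = tr(a)*tr(b^2 a) - tr(b^2)   [square of a] = x*y*z - x^2 - y^2 + 2
tr(a b a) = tr(a)*tr(b a) - tr(b)   [square of a] = x*z - y
use: tr(b a b^2 a) = tr(b)*tr(a b a b) - tr(a b a)   [square of b] = y*z^2 - x*z - y
tr(b a b^2) = tr(b)*tr(a b^2) - tr(a b)   [square of b] = y^2*z - x*y - z
tr(a b a b^2 a) = tr(a)*tr(b a b^2 a) - tr(b a b^2)   [square of a] = x*y*z^2 - x^2*z - y^2*z + z
apply: tr(a b a b a b) = tr(b a)*tr(b a b a) - tr(b^-1 a^-1)   [split at a repeated b] = z^3 - 3*z
use: tr(a b a b a) = tr(a)*tr(b a b a) - tr(b a b)   [square of a] = x*z^2 - y*z - x
tr(a b a b^2 a b) = tr(b)*tr(a b a b a b) - tr(a b a b a)   [square of b] = y*z^3 - x*z^2 - 2*y*z + x
tr(b a b^2 a b^-1 a) = tr(a b a b^2 a)*tr(b) - tr(a b a b^2 a b)   [inverse elimination on b] = x*y^2*z^2 - x^2*y*z - y^3*z - y*z^3 + x*z^2 + 3*y*z - x
tr(b^-1 a^-1 b a b^2 a) = tr(b a b^2 a b^-1)*tr(a) - tr(b a b^2 a b^-1 a)   [inverse elimination on a] = -x*y^2*z^2 + 2*x^2*y*z + y^3*z + y*z^3 - x^3 - x*y^2 - x*z^2 - 3*y*z + 3*x
apply: tr(b a b^2 a^-1 b^-1 a^-1) = tr(b^-1 a^-1 b a b^2)*tr(a) - tr(b^-1 a^-1 b a b^2 a)   [inverse elimination on a] = x*y^2*z^2 - x^2*y*z - y^3*z - y*z^3 + x*y^2 + 3*y*z - x
tr(b a b^2 a^-1 b^-1 a^-2) = tr(b a b^2 a^-1 b^-1 a^-1)*tr(a) - tr(b a b^2 a^-1 b^-1)   [inverse elimination on a] = x^2*y^2*z^2 - x^3*y*z - x*y^3*z - x*y*z^3 + x^2*y^2 + 3*x*y*z - x^2 - y^2 + 2

x^2*y^2*z^2 - x^3*y*z - x*y^3*z - x*y*z^3 + x^2*y^2 + 3*x*y*z - x^2 - y^2 + 2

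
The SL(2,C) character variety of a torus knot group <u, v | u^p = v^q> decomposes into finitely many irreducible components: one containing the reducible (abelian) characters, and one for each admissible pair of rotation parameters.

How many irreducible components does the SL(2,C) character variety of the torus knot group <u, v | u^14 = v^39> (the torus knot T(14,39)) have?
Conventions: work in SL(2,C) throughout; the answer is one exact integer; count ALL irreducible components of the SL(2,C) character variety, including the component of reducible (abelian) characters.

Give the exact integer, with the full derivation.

248

Gamma = < u, v | u^14 = v^39 > (torus knot T(14,39)); the central element u^14 = v^39 acts as +I or -I in any irreducible SL(2,C) representation.
On an irreducible component, tr(u) is locked at 2*cos(pi*alpha/14) for some alpha in 1..13, and tr(v) at 2*cos(pi*beta/39) for some beta in 1..38.
Consistency of u^14 = (-1)^alpha I with v^39 = (-1)^beta I forces alpha = beta (mod 2).
Counting: 7 odd alphas x 19 odd betas + 6 even alphas x 19 even betas = 133 + 114 = 247.
Total: 247 irreducible-character components + 1 reducible (abelian) component = 248.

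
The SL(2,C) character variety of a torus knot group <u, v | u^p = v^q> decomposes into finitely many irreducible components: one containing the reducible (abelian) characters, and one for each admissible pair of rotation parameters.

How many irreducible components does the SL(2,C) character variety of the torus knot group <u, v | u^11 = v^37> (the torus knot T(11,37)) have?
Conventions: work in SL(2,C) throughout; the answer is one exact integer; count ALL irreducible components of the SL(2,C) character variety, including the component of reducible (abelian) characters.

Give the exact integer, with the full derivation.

181

Gamma = < u, v | u^11 = v^37 > (torus knot T(11,37)); the central element u^11 = v^37 acts as +I or -I in any irreducible SL(2,C) representation.
This locks tr(u) to 2*cos(pi*alpha/11), alpha in 1..10, and tr(v) to 2*cos(pi*beta/37), beta in 1..36, on each component of irreducible characters.
The two central values (-1)^alpha I and (-1)^beta I must be the same matrix, so alpha and beta share a parity.
Enumerate parity-matched pairs: 5*18 odd-odd plus 5*18 even-even gives 180.
components with irreducible characters: 180; plus the single component of reducible (abelian) characters: total 181.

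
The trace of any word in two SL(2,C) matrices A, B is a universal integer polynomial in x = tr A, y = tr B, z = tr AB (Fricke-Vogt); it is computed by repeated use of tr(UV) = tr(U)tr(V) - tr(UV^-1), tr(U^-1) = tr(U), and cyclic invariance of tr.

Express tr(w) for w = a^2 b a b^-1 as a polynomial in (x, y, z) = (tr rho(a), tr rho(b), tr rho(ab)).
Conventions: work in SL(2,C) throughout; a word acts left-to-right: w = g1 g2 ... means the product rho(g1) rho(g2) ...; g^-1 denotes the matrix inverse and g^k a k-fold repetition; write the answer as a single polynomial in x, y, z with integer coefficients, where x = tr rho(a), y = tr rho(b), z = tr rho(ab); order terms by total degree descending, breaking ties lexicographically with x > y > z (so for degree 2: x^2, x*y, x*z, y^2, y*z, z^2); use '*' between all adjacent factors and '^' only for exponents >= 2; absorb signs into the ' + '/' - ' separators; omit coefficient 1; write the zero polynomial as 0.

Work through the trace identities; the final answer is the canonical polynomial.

next, trace(b a^2) = trace(a) * trace(b a) - trace(b) = x*z - y
trace(a^2 b a) = trace(a) * trace(b a^2) - trace(b a) = x^2*z - x*y - z
next, trace(b a b a) = trace(a b) * trace(a b) - trace(1) = z^2 - 2
and trace(b a b) = trace(b) * trace(a b) - trace(a) = y*z - x
next, trace(a^2 b a b) = trace(a) * trace(b a b a) - trace(b a b) = x*z^2 - y*z - x
and trace(a^2 b a b^-1) = trace(a^2 b a) * trace(b) - trace(a^2 b a b) = x^2*y*z - x*y^2 - x*z^2 + x

x^2*y*z - x*y^2 - x*z^2 + x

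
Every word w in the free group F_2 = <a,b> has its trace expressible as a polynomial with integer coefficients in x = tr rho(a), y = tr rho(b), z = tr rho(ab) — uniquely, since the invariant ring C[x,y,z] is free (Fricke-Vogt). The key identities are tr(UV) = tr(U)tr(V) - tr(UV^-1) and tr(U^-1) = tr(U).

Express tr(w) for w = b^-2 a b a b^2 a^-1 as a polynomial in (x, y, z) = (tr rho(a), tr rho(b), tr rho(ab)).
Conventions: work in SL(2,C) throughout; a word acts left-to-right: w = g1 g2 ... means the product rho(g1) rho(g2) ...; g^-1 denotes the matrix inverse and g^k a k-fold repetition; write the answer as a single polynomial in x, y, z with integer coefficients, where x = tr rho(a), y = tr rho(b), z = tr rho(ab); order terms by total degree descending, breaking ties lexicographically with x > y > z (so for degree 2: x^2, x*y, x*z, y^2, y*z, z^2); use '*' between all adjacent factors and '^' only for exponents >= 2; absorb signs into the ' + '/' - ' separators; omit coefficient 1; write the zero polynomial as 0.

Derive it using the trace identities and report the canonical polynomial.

and tr(b a b) = tr(b)*tr(a b) - tr(a) = y*z - x
and tr(b a b^2) = tr(b)*tr(b a b) - tr(b a) = y^2*z - x*y - z
and tr(a b a b) = tr(a b)*tr(a b) - tr(1) = z^2 - 2
tr(a b a) = tr(a)*tr(b a) - tr(b) = x*z - y
next, tr(a b a b^2) = tr(b)*tr(a b a b) - tr(a b a) = y*z^2 - x*z - y
and tr(b a b a b^2) = tr(b)*tr(a b a b^2) - tr(a b a b) = y^2*z^2 - x*y*z - y^2 - z^2 + 2
tr(a b a b a b) = tr(b a b a)*tr(b a) - tr(a b) = z^3 - 3*z
tr(a b a b a) = tr(a)*tr(b a b a) - tr(b a b) = x*z^2 - y*z - x
next, tr(b a b a b^2 a) = tr(b)*tr(a b a b a b) - tr(a b a b a) = y*z^3 - x*z^2 - 2*y*z + x
and tr(a b a b^2 a^-1 b) = tr(b a b a b^2)*tr(a) - tr(b a b a b^2 a) = x*y^2*z^2 - x^2*y*z - y*z^3 - x*y^2 + 2*y*z + x
and tr(b^-1 a b a b^2 a^-1) = tr(a b a b^2 a^-1)*tr(b) - tr(a b a b^2 a^-1 b) = -x*y^2*z^2 + x^2*y*z + y^3*z + y*z^3 - 3*y*z - x
tr(b^-2 a b a b^2 a^-1) = tr(b^-1 a b a b^2 a^-1)*tr(b) - tr(b^-1 a b a b^2 a^-1 b) = -x*y^3*z^2 + x^2*y^2*z + y^4*z + y^2*z^3 - 4*y^2*z + z

-x*y^3*z^2 + x^2*y^2*z + y^4*z + y^2*z^3 - 4*y^2*z + z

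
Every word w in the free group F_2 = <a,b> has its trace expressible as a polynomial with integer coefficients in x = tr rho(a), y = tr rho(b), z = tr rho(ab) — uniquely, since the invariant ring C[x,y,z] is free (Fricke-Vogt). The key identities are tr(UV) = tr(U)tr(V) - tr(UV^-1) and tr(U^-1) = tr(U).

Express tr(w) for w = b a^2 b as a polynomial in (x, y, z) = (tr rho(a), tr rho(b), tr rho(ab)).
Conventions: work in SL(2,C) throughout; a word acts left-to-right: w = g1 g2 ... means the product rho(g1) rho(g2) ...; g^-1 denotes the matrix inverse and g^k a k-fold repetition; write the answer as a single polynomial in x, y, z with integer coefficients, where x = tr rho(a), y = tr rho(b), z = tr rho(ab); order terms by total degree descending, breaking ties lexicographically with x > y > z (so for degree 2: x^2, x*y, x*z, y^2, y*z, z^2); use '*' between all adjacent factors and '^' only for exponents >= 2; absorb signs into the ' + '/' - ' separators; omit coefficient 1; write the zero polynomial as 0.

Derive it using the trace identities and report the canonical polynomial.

tr(b^2 a) = tr(b)*tr(a b) - tr(a) = y*z - x
tr(b^2) = tr(b)*tr(b) - tr(1) = y^2 - 2
tr(b a^2 b) = tr(a)*tr(b^2 a) - tr(b^2) = x*y*z - x^2 - y^2 + 2

x*y*z - x^2 - y^2 + 2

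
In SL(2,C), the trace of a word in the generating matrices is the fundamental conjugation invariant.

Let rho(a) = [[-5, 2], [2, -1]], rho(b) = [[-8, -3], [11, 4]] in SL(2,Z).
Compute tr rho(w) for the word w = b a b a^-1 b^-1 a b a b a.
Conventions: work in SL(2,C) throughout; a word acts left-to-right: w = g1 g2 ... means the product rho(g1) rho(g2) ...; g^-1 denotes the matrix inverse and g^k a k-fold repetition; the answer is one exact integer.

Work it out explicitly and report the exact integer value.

rho(b) = [[-8, -3], [11, 4]]
... * rho(a) = [[-5, 2], [2, -1]]  ->  [[34, -13], [-47, 18]]
... * rho(b) = [[-8, -3], [11, 4]]  ->  [[-415, -154], [574, 213]]
... * rho(a^-1) = [[-1, -2], [-2, -5]]  ->  [[723, 1600], [-1000, -2213]]
... * rho(b^-1) = [[4, 3], [-11, -8]]  ->  [[-14708, -10631], [20343, 14704]]
... * rho(a) = [[-5, 2], [2, -1]]  ->  [[52278, -18785], [-72307, 25982]]
... * rho(b) = [[-8, -3], [11, 4]]  ->  [[-624859, -231974], [864258, 320849]]
... * rho(a) = [[-5, 2], [2, -1]]  ->  [[2660347, -1017744], [-3679592, 1407667]]
... * rho(b) = [[-8, -3], [11, 4]]  ->  [[-32477960, -12052017], [44921073, 16669444]]
... * rho(a) = [[-5, 2], [2, -1]]  ->  [[138285766, -52903903], [-191266477, 73172702]]
tr = 138285766 + 73172702 = 211458468

211458468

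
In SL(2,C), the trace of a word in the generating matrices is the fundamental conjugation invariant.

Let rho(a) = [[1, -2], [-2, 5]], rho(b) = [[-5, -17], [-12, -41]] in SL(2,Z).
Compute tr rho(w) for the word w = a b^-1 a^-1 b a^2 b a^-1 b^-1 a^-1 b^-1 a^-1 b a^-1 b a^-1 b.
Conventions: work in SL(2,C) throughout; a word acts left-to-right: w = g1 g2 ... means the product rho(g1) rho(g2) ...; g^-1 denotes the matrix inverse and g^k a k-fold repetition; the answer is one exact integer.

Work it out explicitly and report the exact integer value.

rho(a) = [[1, -2], [-2, 5]]
... * rho(b^-1) = [[-41, 17], [12, -5]]  ->  [[-65, 27], [142, -59]]
... * rho(a^-1) = [[5, 2], [2, 1]]  ->  [[-271, -103], [592, 225]]
... * rho(b) = [[-5, -17], [-12, -41]]  ->  [[2591, 8830], [-5660, -19289]]
... * rho(a) = [[1, -2], [-2, 5]]  ->  [[-15069, 38968], [32918, -85125]]
... * rho(a) = [[1, -2], [-2, 5]]  ->  [[-93005, 224978], [203168, -491461]]
... * rho(b) = [[-5, -17], [-12, -41]]  ->  [[-2234711, -7643013], [4881692, 16696045]]
... * rho(a^-1) = [[5, 2], [2, 1]]  ->  [[-26459581, -12112435], [57800550, 26459429]]
... * rho(b^-1) = [[-41, 17], [12, -5]]  ->  [[939493601, -389250702], [-2052309402, 850312205]]
... * rho(a^-1) = [[5, 2], [2, 1]]  ->  [[3918966601, 1489736500], [-8560922600, -3254306599]]
... * rho(b^-1) = [[-41, 17], [12, -5]]  ->  [[-142800792641, 59173749717], [311946147412, -129264151205]]
... * rho(a^-1) = [[5, 2], [2, 1]]  ->  [[-595656463771, -226427835565], [1301202434650, 494628143619]]
... * rho(b) = [[-5, -17], [-12, -41]]  ->  [[5695416345635, 19409701142272], [-12441549896678, -42400195277429]]
... * rho(a^-1) = [[5, 2], [2, 1]]  ->  [[67296484012719, 30800533833542], [-147008140038248, -67283295070785]]
... * rho(b) = [[-5, -17], [-12, -41]]  ->  [[-706088826066099, -2406862115391445], [1542440241040660, 5257753478552401]]
... * rho(a^-1) = [[5, 2], [2, 1]]  ->  [[-8344168361113385, -3819039767523643], [18227708162308102, 8342633960633721]]
... * rho(b) = [[-5, -17], [-12, -41]]  ->  [[87549319015850641, 298431492607396908], [-191250148339145162, -651919031145220295]]
tr = 87549319015850641 + -651919031145220295 = -564369712129369654

-564369712129369654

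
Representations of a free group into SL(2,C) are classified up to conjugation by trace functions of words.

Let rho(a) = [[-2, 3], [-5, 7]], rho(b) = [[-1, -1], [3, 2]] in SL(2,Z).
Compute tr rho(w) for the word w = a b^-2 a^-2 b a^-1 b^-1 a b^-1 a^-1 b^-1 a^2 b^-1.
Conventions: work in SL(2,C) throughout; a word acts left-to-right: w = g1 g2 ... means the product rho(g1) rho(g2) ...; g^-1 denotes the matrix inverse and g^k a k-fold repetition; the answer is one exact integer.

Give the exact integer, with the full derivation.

9474196301

rho(a) = [[-2, 3], [-5, 7]]
... * rho(b^-1) = [[2, 1], [-3, -1]]  ->  [[-13, -5], [-31, -12]]
... * rho(b^-1) = [[2, 1], [-3, -1]]  ->  [[-11, -8], [-26, -19]]
... * rho(a^-1) = [[7, -3], [5, -2]]  ->  [[-117, 49], [-277, 116]]
... * rho(a^-1) = [[7, -3], [5, -2]]  ->  [[-574, 253], [-1359, 599]]
... * rho(b) = [[-1, -1], [3, 2]]  ->  [[1333, 1080], [3156, 2557]]
... * rho(a^-1) = [[7, -3], [5, -2]]  ->  [[14731, -6159], [34877, -14582]]
... * rho(b^-1) = [[2, 1], [-3, -1]]  ->  [[47939, 20890], [113500, 49459]]
... * rho(a) = [[-2, 3], [-5, 7]]  ->  [[-200328, 290047], [-474295, 686713]]
... * rho(b^-1) = [[2, 1], [-3, -1]]  ->  [[-1270797, -490375], [-3008729, -1161008]]
... * rho(a^-1) = [[7, -3], [5, -2]]  ->  [[-11347454, 4793141], [-26866143, 11348203]]
... * rho(b^-1) = [[2, 1], [-3, -1]]  ->  [[-37074331, -16140595], [-87776895, -38214346]]
... * rho(a) = [[-2, 3], [-5, 7]]  ->  [[154851637, -224207158], [366625520, -530831107]]
... * rho(a) = [[-2, 3], [-5, 7]]  ->  [[811332516, -1104895195], [1920904495, -2615941189]]
... * rho(b^-1) = [[2, 1], [-3, -1]]  ->  [[4937350617, 1916227711], [11689632557, 4536845684]]
tr = 4937350617 + 4536845684 = 9474196301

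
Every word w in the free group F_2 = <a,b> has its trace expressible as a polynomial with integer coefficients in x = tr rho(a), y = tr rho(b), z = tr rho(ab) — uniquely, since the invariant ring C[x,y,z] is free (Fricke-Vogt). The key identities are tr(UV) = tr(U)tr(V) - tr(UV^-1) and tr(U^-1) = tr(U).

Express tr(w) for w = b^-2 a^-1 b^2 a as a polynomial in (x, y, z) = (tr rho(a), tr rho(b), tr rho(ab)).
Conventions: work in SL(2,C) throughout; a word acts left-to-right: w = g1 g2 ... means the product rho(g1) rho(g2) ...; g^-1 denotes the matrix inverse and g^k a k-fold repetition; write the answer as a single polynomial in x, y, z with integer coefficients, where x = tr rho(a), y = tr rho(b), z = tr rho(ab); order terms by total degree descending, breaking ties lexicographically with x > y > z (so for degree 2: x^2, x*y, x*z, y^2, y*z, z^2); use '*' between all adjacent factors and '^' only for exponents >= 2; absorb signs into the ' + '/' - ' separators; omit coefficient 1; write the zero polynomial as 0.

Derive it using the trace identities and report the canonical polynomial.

-x*y^3*z + x^2*y^2 + y^4 + y^2*z^2 - 4*y^2 + 2

trace(a^2 b) = trace(a) * trace(b a) - trace(b)   [square of a] = x*z - y
trace(a^2) = trace(a) * trace(a) - trace(1)   [square of a] = x^2 - 2
use: trace(a b^2 a) = trace(b) * trace(a^2 b) - trace(a^2)   [square of b] = x*y*z - x^2 - y^2 + 2
apply: trace(a b a b) = trace(b a) * trace(b a) - trace(1)   [split at a repeated b] = z^2 - 2
use: trace(a b^2 a b) = trace(b) * trace(a b a b) - trace(a b a)   [square of b] = y*z^2 - x*z - y
use: trace(a b^2 a b^-1) = trace(a b^2 a) * trace(b) - trace(a b^2 a b)   [inverse elimination on b] = x*y^2*z - x^2*y - y^3 - y*z^2 + x*z + 3*y
apply: trace(b^2 a b^-2 a) = trace(a b^2 a b^-1) * trace(b) - trace(a b^2 a)   [inverse elimination on b] = x*y^3*z - x^2*y^2 - y^4 - y^2*z^2 + x^2 + 4*y^2 - 2
trace(b^-2 a^-1 b^2 a) = trace(b^2 a b^-2) * trace(a) - trace(b^2 a b^-2 a)   [inverse elimination on a] = -x*y^3*z + x^2*y^2 + y^4 + y^2*z^2 - 4*y^2 + 2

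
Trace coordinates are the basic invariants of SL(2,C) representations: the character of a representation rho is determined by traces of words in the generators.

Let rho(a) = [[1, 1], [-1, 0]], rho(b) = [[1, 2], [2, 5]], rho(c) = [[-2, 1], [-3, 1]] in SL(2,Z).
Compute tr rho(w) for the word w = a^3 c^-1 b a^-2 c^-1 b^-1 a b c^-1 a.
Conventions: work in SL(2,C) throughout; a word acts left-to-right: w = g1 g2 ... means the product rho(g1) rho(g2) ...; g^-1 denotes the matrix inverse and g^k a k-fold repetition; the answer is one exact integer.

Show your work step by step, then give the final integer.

-174

rho(a) = [[1, 1], [-1, 0]]
... * rho(a) = [[1, 1], [-1, 0]]  ->  [[0, 1], [-1, -1]]
... * rho(a) = [[1, 1], [-1, 0]]  ->  [[-1, 0], [0, -1]]
... * rho(c^-1) = [[1, -1], [3, -2]]  ->  [[-1, 1], [-3, 2]]
... * rho(b) = [[1, 2], [2, 5]]  ->  [[1, 3], [1, 4]]
... * rho(a^-1) = [[0, -1], [1, 1]]  ->  [[3, 2], [4, 3]]
... * rho(a^-1) = [[0, -1], [1, 1]]  ->  [[2, -1], [3, -1]]
... * rho(c^-1) = [[1, -1], [3, -2]]  ->  [[-1, 0], [0, -1]]
... * rho(b^-1) = [[5, -2], [-2, 1]]  ->  [[-5, 2], [2, -1]]
... * rho(a) = [[1, 1], [-1, 0]]  ->  [[-7, -5], [3, 2]]
... * rho(b) = [[1, 2], [2, 5]]  ->  [[-17, -39], [7, 16]]
... * rho(c^-1) = [[1, -1], [3, -2]]  ->  [[-134, 95], [55, -39]]
... * rho(a) = [[1, 1], [-1, 0]]  ->  [[-229, -134], [94, 55]]
tr = -229 + 55 = -174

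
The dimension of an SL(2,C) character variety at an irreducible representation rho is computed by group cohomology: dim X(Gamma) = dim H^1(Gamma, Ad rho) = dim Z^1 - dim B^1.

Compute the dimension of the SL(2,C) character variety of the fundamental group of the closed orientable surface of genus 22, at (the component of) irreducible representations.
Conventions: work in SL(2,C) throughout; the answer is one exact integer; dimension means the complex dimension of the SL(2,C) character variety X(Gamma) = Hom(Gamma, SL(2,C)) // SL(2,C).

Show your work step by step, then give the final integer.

pi_1 of the closed genus-22 surface has 44 generators bound by the single product-of-commutators relator.
Before the relator condition, cocycle space has dim 3*44 = 132.
At an irreducible rho, H^2 = coker(d_2) vanishes (Poincare duality: H^2 is dual to H^0 = invariants = 0), so d_2 is surjective onto sl_2 and dim Z^1 = 132 - 3 = 129.
dim B^1 = 3 (coboundaries, injective at irreducible rho).
dim H^1 = 129 - 3 = 126 = dim X.

126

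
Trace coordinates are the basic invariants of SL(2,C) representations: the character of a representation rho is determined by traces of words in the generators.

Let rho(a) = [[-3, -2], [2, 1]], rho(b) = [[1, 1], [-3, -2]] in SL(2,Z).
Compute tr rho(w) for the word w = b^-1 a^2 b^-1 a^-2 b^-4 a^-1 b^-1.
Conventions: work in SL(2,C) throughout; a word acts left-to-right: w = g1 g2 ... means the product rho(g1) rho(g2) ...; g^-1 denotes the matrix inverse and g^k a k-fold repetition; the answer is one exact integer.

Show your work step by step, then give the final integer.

43

rho(b^-1) = [[-2, -1], [3, 1]]
... * rho(a) = [[-3, -2], [2, 1]]  ->  [[4, 3], [-7, -5]]
... * rho(a) = [[-3, -2], [2, 1]]  ->  [[-6, -5], [11, 9]]
... * rho(b^-1) = [[-2, -1], [3, 1]]  ->  [[-3, 1], [5, -2]]
... * rho(a^-1) = [[1, 2], [-2, -3]]  ->  [[-5, -9], [9, 16]]
... * rho(a^-1) = [[1, 2], [-2, -3]]  ->  [[13, 17], [-23, -30]]
... * rho(b^-1) = [[-2, -1], [3, 1]]  ->  [[25, 4], [-44, -7]]
... * rho(b^-1) = [[-2, -1], [3, 1]]  ->  [[-38, -21], [67, 37]]
... * rho(b^-1) = [[-2, -1], [3, 1]]  ->  [[13, 17], [-23, -30]]
... * rho(b^-1) = [[-2, -1], [3, 1]]  ->  [[25, 4], [-44, -7]]
... * rho(a^-1) = [[1, 2], [-2, -3]]  ->  [[17, 38], [-30, -67]]
... * rho(b^-1) = [[-2, -1], [3, 1]]  ->  [[80, 21], [-141, -37]]
tr = 80 + -37 = 43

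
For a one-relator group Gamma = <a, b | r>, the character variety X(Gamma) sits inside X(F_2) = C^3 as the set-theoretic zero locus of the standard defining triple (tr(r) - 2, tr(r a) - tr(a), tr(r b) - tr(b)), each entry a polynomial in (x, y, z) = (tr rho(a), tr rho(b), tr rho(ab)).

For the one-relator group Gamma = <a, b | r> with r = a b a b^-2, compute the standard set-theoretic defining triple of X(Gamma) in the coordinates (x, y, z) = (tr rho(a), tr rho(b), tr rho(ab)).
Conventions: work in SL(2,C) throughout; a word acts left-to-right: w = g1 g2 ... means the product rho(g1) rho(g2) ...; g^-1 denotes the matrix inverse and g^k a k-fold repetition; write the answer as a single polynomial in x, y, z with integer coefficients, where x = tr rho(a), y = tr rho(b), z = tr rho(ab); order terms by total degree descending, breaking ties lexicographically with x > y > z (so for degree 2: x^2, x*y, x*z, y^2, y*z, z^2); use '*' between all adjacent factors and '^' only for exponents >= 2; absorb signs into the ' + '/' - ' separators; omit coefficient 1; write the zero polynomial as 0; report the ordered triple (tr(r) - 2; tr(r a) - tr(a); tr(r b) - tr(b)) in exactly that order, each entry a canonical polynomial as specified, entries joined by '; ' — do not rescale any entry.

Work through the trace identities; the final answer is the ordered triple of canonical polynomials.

x*y^2*z - y^3 - y*z^2 - x*z + 3*y - 2; x^2*y^2*z - x*y^3 - x*y*z^2 - x^2*z + 2*x*y - x + z; x*y*z - y^2 - z^2 - y + 2

tr(a b a) = tr(a) tr(b a) - tr(b)   [square of a] = x*z - y
tr(a b a b) = tr(a b) tr(a b) - tr(1)   [split at a repeated a] = z^2 - 2
tr(a b a b^-1) = tr(a b a) tr(b) - tr(a b a b)   [inverse elimination on b] = x*y*z - y^2 - z^2 + 2
tr(a b a b^-2) = tr(a b a b^-1) tr(b) - tr(a b a)   [inverse elimination on b] = x*y^2*z - y^3 - y*z^2 - x*z + 3*y
tr(a^2 b a) = tr(a) tr(b a^2) - tr(b a) = x^2*z - x*y - z
tr(b a b) = tr(b) tr(a b) - tr(a) = y*z - x
tr(a^2 b a b) = tr(a) tr(b a b a) - tr(b a b) = x*z^2 - y*z - x
tr(a^2 b a b^-1) = tr(a^2 b a) tr(b) - tr(a^2 b a b) = x^2*y*z - x*y^2 - x*z^2 + x
tr(a b a b^-2 a) = tr(a^2 b a b^-1) tr(b) - tr(a^2 b a) = x^2*y^2*z - x*y^3 - x*y*z^2 - x^2*z + 2*x*y + z
assemble the triple (tr(r) - 2; tr(r a) - x; tr(r b) - y)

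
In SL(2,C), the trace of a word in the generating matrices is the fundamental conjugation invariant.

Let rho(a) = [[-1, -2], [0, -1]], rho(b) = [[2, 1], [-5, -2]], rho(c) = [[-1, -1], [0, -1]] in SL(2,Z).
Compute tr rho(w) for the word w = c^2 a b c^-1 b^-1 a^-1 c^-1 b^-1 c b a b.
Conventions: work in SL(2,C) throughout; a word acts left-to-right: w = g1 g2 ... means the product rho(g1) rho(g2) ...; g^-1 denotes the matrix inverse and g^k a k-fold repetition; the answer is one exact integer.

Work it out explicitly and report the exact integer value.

rho(c) = [[-1, -1], [0, -1]]
... * rho(c) = [[-1, -1], [0, -1]]  ->  [[1, 2], [0, 1]]
... * rho(a) = [[-1, -2], [0, -1]]  ->  [[-1, -4], [0, -1]]
... * rho(b) = [[2, 1], [-5, -2]]  ->  [[18, 7], [5, 2]]
... * rho(c^-1) = [[-1, 1], [0, -1]]  ->  [[-18, 11], [-5, 3]]
... * rho(b^-1) = [[-2, -1], [5, 2]]  ->  [[91, 40], [25, 11]]
... * rho(a^-1) = [[-1, 2], [0, -1]]  ->  [[-91, 142], [-25, 39]]
... * rho(c^-1) = [[-1, 1], [0, -1]]  ->  [[91, -233], [25, -64]]
... * rho(b^-1) = [[-2, -1], [5, 2]]  ->  [[-1347, -557], [-370, -153]]
... * rho(c) = [[-1, -1], [0, -1]]  ->  [[1347, 1904], [370, 523]]
... * rho(b) = [[2, 1], [-5, -2]]  ->  [[-6826, -2461], [-1875, -676]]
... * rho(a) = [[-1, -2], [0, -1]]  ->  [[6826, 16113], [1875, 4426]]
... * rho(b) = [[2, 1], [-5, -2]]  ->  [[-66913, -25400], [-18380, -6977]]
tr = -66913 + -6977 = -73890

-73890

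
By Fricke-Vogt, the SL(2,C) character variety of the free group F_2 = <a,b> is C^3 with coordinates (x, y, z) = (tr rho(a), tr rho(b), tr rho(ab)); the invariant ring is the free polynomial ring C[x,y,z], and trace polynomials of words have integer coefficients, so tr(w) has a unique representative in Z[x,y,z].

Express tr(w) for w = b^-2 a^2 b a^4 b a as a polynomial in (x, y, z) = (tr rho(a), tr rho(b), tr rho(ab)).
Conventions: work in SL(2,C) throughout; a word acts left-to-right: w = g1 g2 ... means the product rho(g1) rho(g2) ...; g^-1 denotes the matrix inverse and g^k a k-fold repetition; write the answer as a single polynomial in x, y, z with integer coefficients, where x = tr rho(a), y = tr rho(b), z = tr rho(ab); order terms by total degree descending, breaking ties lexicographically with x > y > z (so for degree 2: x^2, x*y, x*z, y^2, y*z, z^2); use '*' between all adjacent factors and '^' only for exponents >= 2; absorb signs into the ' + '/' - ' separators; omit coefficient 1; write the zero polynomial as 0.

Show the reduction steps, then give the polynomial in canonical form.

x^5*y^2*z^2 - 2*x^4*y^3*z - x^4*y*z^3 - x^5*z^2 + x^3*y^4 - x^3*y^2*z^2 + 3*x^4*y*z + 3*x^2*y^3*z + 2*x^2*y*z^3 - 2*x^3*y^2 + 3*x^3*z^2 - x*y^4 - x*y^2*z^2 - 6*x^2*y*z + 2*x*y^2 - 2*x*z^2 + x

trace(b a b a) = trace(a b) * trace(a b) - trace(1)   [split at a repeated a] = z^2 - 2
trace(b a b) = trace(b) * trace(a b) - trace(a)   [square of b] = y*z - x
and trace(b a^2 b a) = trace(a) * trace(b a b a) - trace(b a b)   [square of a] = x*z^2 - y*z - x
trace(b^2) = trace(b) * trace(b) - trace(1)   [square of b] = y^2 - 2
and trace(b a^2 b) = trace(a) * trace(b^2 a) - trace(b^2)   [square of a] = x*y*z - x^2 - y^2 + 2
next, trace(b a^2 b a^2) = trace(a) * trace(b a^2 b a) - trace(b a^2 b)   [square of a] = x^2*z^2 - 2*x*y*z + y^2 - 2
and trace(a b a^3 b a) = trace(a) * trace(b a^2 b a^2) - trace(b a^2 b a)   [square of a] = x^3*z^2 - 2*x^2*y*z + x*y^2 - x*z^2 + y*z - x
trace(a b a^3 b) = trace(a) * trace(a b a b a) - trace(a b a b)   [square of a] = x^2*z^2 - x*y*z - x^2 - z^2 + 2
trace(a^2 b a^3 b a) = trace(a) * trace(a b a^3 b a) - trace(a b a^3 b)   [square of a] = x^4*z^2 - 2*x^3*y*z + x^2*y^2 - 2*x^2*z^2 + 2*x*y*z + z^2 - 2
and trace(a^2 b a^4 b a) = trace(a) * trace(a^2 b a^3 b a) - trace(a^2 b a^3 b)   [square of a] = x^5*z^2 - 2*x^4*y*z + x^3*y^2 - 3*x^3*z^2 + 4*x^2*y*z - x*y^2 + 2*x*z^2 - y*z - x
trace(b a b a b a) = trace(a b) * trace(a b a b) - trace(a^-1 b^-1)   [split at a repeated a] = z^3 - 3*z
next, trace(a b a) = trace(a) * trace(b a) - trace(b)   [square of a] = x*z - y
trace(b a b a b) = trace(b) * trace(a b a b) - trace(a b a)   [square of b] = y*z^2 - x*z - y
trace(a b a b a b a) = trace(a) * trace(b a b a b a) - trace(b a b a b)   [square of a] = x*z^3 - y*z^2 - 2*x*z + y
and trace(a^2 b a b a b a) = trace(a) * trace(a b a b a b a) - trace(a b a b a b)   [square of a] = x^2*z^3 - x*y*z^2 - 2*x^2*z - z^3 + x*y + 3*z
and trace(b a^4 b a b a) = trace(a) * trace(a^2 b a b a b a) - trace(a^2 b a b a b)   [square of a] = x^3*z^3 - x^2*y*z^2 - 2*x^3*z - 2*x*z^3 + x^2*y + y*z^2 + 5*x*z - y
and trace(a^2 b a) = trace(a) * trace(b a^2) - trace(b a)   [square of a] = x^2*z - x*y - z
next, trace(a^3 b a) = trace(a) * trace(a^2 b a) - trace(a^2 b)   [square of a] = x^3*z - x^2*y - 2*x*z + y
trace(a b a b^2 a^2) = trace(b) * trace(a^3 b a b) - trace(a^3 b a)   [square of b] = x^2*y*z^2 - x^3*z - x*y^2*z - y*z^2 + 2*x*z + y
trace(a b a b^2 a) = trace(b) * trace(a^2 b a b) - trace(a^2 b a)   [square of b] = x*y*z^2 - x^2*z - y^2*z + z
trace(b a^4 b a b) = trace(a) * trace(a b a b^2 a^2) - trace(a b a b^2 a)   [square of a] = x^3*y*z^2 - x^4*z - x^2*y^2*z - 2*x*y*z^2 + 3*x^2*z + y^2*z + x*y - z
trace(a^2 b a^4 b a b) = trace(a) * trace(b a^4 b a b a) - trace(b a^4 b a b)   [square of a] = x^4*z^3 - 2*x^3*y*z^2 - x^4*z + x^2*y^2*z - 2*x^2*z^3 + x^3*y + 3*x*y*z^2 + 2*x^2*z - y^2*z - 2*x*y + z
trace(a^2 b a^4 b a b^-1) = trace(a^2 b a^4 b a) * trace(b) - trace(a^2 b a^4 b a b)   [inverse elimination on b] = x^5*y*z^2 - 2*x^4*y^2*z - x^4*z^3 + x^3*y^3 - x^3*y*z^2 + x^4*z + 3*x^2*y^2*z + 2*x^2*z^3 - x^3*y - x*y^3 - x*y*z^2 - 2*x^2*z + x*y - z
trace(b^-2 a^2 b a^4 b a) = trace(a^2 b a^4 b a b^-1) * trace(b) - trace(a^2 b a^4 b a)   [inverse elimination on b] = x^5*y^2*z^2 - 2*x^4*y^3*z - x^4*y*z^3 - x^5*z^2 + x^3*y^4 - x^3*y^2*z^2 + 3*x^4*y*z + 3*x^2*y^3*z + 2*x^2*y*z^3 - 2*x^3*y^2 + 3*x^3*z^2 - x*y^4 - x*y^2*z^2 - 6*x^2*y*z + 2*x*y^2 - 2*x*z^2 + x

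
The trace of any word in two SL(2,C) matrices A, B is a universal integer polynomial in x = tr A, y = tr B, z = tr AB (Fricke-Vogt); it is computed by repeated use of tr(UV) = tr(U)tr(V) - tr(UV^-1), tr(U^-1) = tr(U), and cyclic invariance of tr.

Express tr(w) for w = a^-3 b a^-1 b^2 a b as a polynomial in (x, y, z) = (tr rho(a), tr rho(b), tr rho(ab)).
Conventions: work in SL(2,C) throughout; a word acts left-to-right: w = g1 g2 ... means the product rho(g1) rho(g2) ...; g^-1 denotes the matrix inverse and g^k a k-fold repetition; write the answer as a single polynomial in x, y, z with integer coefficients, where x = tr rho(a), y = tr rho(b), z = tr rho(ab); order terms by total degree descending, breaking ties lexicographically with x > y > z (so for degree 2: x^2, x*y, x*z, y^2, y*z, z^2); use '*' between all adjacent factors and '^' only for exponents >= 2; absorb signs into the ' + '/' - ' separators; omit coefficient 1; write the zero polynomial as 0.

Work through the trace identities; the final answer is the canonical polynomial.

x^4*y^3*z - x^5*y^2 - 2*x^3*y^2*z^2 + x^4*y*z - 2*x^2*y^3*z + x^2*y*z^3 + 3*x^3*y^2 + 3*x*y^2*z^2 - 3*x^2*y*z - y*z^3 + x^3 - x*y^2 + 2*y*z - 3*x

trace(b a b) = trace(b) * trace(a b) - trace(a) = y*z - x
trace(b a b^2) = trace(b) * trace(b a b) - trace(b a) = y^2*z - x*y - z
trace(b^3 a b) = trace(b) * trace(b a b^2) - trace(b a b) = y^3*z - x*y^2 - 2*y*z + x
trace(a b a b) = trace(b a) * trace(b a) - trace(1)   [split at repeated b] = z^2 - 2
trace(a b a) = trace(a) * trace(b a) - trace(b) = x*z - y
trace(a b a b^2) = trace(b) * trace(a b a b) - trace(a b a) = y*z^2 - x*z - y
trace(b^3 a b a) = trace(b) * trace(a b a b^2) - trace(a b a b) = y^2*z^2 - x*y*z - y^2 - z^2 + 2
trace(b^2 a b a^-1 b) = trace(b^3 a b) * trace(a) - trace(b^3 a b a) = x*y^3*z - x^2*y^2 - y^2*z^2 - x*y*z + x^2 + y^2 + z^2 - 2
trace(a^2) = trace(a) * trace(a) - trace(1) = x^2 - 2
trace(a b^2 a) = trace(b) * trace(a^2 b) - trace(a^2) = x*y*z - x^2 - y^2 + 2
trace(b a b^2 a b) = trace(b) * trace(a b^2 a b) - trace(a b^2 a) = y^2*z^2 - 2*x*y*z + x^2 - 2
trace(a b a b a b) = trace(b a b a) * trace(b a) - trace(a b)   [split at repeated b] = z^3 - 3*z
trace(a b a b a) = trace(a) * trace(b a b a) - trace(b a b) = x*z^2 - y*z - x
trace(b a b^2 a b a) = trace(b) * trace(a b a b a b) - trace(a b a b a) = y*z^3 - x*z^2 - 2*y*z + x
trace(b^2 a b a^-1 b a) = trace(b a b^2 a b) * trace(a) - trace(b a b^2 a b a) = x*y^2*z^2 - 2*x^2*y*z - y*z^3 + x^3 + x*z^2 + 2*y*z - 3*x
trace(b a^-1 b^2 a b a^-1) = trace(b^2 a b a^-1 b) * trace(a) - trace(b^2 a b a^-1 b a) = x^2*y^3*z - x^3*y^2 - 2*x*y^2*z^2 + x^2*y*z + y*z^3 + x*y^2 - 2*y*z + x
trace(b a^-1 b^2 a b) = trace(b^2 a b^2) * trace(a) - trace(b^2 a b^2 a) = x*y^3*z - x^2*y^2 - y^2*z^2 + 2
trace(b a^-1 b^2 a b a^-2) = trace(b a^-1 b^2 a b a^-1) * trace(a) - trace(b a^-1 b^2 a b) = x^3*y^3*z - x^4*y^2 - 2*x^2*y^2*z^2 + x^3*y*z - x*y^3*z + x*y*z^3 + 2*x^2*y^2 + y^2*z^2 - 2*x*y*z + x^2 - 2
trace(a^-3 b a^-1 b^2 a b) = trace(b a^-1 b^2 a b a^-2) * trace(a) - trace(b a^-1 b^2 a b a^-1) = x^4*y^3*z - x^5*y^2 - 2*x^3*y^2*z^2 + x^4*y*z - 2*x^2*y^3*z + x^2*y*z^3 + 3*x^3*y^2 + 3*x*y^2*z^2 - 3*x^2*y*z - y*z^3 + x^3 - x*y^2 + 2*y*z - 3*x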